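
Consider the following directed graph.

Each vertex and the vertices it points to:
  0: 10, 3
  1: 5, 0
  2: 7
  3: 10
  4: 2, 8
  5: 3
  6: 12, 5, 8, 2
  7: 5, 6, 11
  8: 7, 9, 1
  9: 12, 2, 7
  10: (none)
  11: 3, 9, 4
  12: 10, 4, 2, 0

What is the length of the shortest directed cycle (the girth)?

3

For each vertex v, BFS finds the shortest path from v back to v.
The shortest such closed walk is 6 → 2 → 7 → 6, length 3.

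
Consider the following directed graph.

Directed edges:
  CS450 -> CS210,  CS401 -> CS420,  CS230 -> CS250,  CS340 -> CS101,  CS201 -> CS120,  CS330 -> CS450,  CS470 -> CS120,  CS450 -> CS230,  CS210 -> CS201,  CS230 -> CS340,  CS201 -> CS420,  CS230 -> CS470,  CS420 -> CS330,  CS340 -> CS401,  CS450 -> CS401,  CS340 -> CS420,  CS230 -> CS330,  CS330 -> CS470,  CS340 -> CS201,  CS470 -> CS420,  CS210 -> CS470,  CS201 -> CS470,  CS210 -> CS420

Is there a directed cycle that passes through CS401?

CS401 is on a cycle iff CS401 can reach itself via ≥1 edge.
CS401 → CS420 → CS330 → CS450 → CS401 — yes.

Yes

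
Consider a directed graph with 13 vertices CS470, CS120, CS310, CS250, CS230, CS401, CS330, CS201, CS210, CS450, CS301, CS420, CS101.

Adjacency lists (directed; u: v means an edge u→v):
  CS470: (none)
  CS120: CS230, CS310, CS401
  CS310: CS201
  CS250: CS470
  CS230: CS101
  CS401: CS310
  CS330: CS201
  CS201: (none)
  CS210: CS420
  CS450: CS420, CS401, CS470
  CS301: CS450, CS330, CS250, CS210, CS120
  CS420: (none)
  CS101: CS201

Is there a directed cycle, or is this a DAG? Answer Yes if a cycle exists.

No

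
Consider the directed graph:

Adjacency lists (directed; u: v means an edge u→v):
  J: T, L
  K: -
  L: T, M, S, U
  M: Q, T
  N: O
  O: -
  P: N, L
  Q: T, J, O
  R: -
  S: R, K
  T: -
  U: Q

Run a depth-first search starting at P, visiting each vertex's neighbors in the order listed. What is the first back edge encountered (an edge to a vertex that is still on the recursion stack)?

J->L

DFS from P (visiting each vertex's neighbors in the order listed); mark gray on enter, black on exit:
P gray
  N gray
    O gray
    O black
  N black
  L gray
    T gray
    T black
    M gray
      Q gray
        Q→T: T black — skip
        J gray
          J→T: T black — skip
          J→L: L is gray → back edge
First back edge: J → L.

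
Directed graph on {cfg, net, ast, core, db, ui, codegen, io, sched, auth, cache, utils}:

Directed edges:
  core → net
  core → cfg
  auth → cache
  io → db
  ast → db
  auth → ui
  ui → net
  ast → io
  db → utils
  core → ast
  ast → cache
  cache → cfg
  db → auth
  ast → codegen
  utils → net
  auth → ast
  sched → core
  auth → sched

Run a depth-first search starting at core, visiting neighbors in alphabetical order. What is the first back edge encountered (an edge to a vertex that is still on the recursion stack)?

DFS from core (visiting neighbors in alphabetical order); mark gray on enter, black on exit:
core gray
  ast gray
    cache gray
      cfg gray
      cfg black
    cache black
    codegen gray
    codegen black
    db gray
      auth gray
        auth→ast: ast is gray → back edge
First back edge: auth → ast.

auth→ast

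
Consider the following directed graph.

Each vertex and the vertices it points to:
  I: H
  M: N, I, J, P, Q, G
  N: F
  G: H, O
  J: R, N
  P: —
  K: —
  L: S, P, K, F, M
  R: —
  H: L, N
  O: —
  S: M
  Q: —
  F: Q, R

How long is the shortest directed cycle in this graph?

4

For each vertex v, BFS finds the shortest path from v back to v.
The shortest such closed walk is L → M → G → H → L, length 4.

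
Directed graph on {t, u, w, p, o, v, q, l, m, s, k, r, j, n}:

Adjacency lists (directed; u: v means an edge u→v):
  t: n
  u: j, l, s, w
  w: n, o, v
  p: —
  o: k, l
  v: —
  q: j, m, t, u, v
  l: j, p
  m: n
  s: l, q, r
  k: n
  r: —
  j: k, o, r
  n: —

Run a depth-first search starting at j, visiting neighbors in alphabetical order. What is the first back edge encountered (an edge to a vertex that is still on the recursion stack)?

l→j

DFS from j (visiting neighbors in alphabetical order); mark gray on enter, black on exit:
j gray
  k gray
    n gray
    n black
  k black
  o gray
    o→k: k black — skip
    l gray
      l→j: j is gray → back edge
First back edge: l → j.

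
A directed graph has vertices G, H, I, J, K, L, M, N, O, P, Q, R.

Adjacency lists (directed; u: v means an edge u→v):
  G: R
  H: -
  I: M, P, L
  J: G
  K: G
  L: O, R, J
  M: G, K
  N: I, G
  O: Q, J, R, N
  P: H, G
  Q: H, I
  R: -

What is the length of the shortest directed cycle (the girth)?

4

For each vertex v, BFS finds the shortest path from v back to v.
The shortest such closed walk is I → L → O → N → I, length 4.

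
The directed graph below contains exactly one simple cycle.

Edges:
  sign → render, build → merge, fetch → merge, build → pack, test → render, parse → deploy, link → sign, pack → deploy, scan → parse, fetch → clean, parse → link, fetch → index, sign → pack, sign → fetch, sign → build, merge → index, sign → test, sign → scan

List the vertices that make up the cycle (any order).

link, scan, sign, parse

DFS with gray/black marking from sign:
sign gray
  render gray
  render black
  scan gray
    parse gray
      link gray
        link→sign: sign is gray → back edge
Back edge closes the cycle sign → scan → parse → link → sign; its vertices are {link, scan, sign, parse}.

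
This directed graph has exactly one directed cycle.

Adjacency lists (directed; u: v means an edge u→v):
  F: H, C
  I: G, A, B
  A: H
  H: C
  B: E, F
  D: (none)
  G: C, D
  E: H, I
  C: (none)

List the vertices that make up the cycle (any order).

B, E, I

DFS with gray/black marking from I:
I gray
  G gray
    C gray
    C black
    D gray
    D black
  G black
  A gray
    H gray
      H→C: C black — skip
    H black
  A black
  B gray
    E gray
      E→H: H black — skip
      E→I: I is gray → back edge
Back edge closes the cycle I → B → E → I; its vertices are {B, E, I}.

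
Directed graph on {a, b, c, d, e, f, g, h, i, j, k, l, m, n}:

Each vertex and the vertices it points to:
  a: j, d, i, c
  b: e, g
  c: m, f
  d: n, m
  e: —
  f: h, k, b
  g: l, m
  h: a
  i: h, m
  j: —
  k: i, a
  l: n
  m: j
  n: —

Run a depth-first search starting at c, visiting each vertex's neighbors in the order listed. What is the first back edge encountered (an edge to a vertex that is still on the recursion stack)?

DFS from c (visiting each vertex's neighbors in the order listed); mark gray on enter, black on exit:
c gray
  m gray
    j gray
    j black
  m black
  f gray
    h gray
      a gray
        a→j: j black — skip
        d gray
          n gray
          n black
          d→m: m black — skip
        d black
        i gray
          i→h: h is gray → back edge
First back edge: i → h.

i->h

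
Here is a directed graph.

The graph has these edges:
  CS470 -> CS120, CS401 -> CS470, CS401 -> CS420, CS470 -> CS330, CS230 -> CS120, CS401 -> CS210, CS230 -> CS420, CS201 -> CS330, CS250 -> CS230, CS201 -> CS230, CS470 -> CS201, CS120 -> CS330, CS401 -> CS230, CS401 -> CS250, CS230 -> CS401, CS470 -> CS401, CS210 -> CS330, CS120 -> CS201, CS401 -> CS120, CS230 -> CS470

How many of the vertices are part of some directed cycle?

6

A vertex is on a directed cycle iff it belongs to a strongly connected component of size ≥ 2 (or has a self-loop).
The vertices on cycles are {CS120, CS201, CS230, CS250, CS401, CS470} — 6 in total.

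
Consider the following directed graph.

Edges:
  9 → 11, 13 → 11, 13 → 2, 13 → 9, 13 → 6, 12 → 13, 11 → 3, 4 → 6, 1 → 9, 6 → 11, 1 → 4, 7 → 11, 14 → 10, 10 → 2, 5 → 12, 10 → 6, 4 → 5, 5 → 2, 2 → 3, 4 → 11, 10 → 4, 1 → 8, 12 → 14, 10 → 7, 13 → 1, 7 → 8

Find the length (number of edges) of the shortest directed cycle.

5

For each vertex v, BFS finds the shortest path from v back to v.
The shortest such closed walk is 12 → 13 → 1 → 4 → 5 → 12, length 5.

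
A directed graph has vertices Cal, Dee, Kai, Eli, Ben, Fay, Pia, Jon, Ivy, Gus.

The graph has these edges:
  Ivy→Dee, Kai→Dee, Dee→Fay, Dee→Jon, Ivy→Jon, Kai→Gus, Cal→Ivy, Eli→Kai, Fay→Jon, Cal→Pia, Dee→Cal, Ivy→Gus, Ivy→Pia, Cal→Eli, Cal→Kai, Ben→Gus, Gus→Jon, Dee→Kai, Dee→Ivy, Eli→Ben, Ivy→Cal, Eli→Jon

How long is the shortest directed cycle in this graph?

2

For each vertex v, BFS finds the shortest path from v back to v.
The shortest such closed walk is Cal → Ivy → Cal, length 2.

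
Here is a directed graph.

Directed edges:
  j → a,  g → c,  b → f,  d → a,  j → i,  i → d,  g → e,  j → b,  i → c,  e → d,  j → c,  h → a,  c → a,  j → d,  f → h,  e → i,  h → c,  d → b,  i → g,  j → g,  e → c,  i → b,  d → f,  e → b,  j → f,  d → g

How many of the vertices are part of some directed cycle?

4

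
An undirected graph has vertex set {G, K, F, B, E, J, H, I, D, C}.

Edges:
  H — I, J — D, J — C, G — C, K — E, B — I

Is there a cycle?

DFS, tracking each vertex's parent; an edge to a visited non-parent vertex closes a cycle.
Start from K:
visit K (parent –)
  visit E (parent K)
    E–K: parent, skip
visit G (parent –)
  visit C (parent G)
    C–G: parent, skip
    visit J (parent C)
      J–C: parent, skip
      visit D (parent J)
        D–J: parent, skip
visit F (parent –)
visit B (parent –)
  visit I (parent B)
    I–B: parent, skip
    visit H (parent I)
      H–I: parent, skip
No non-parent visited neighbor found — the graph is a forest.

No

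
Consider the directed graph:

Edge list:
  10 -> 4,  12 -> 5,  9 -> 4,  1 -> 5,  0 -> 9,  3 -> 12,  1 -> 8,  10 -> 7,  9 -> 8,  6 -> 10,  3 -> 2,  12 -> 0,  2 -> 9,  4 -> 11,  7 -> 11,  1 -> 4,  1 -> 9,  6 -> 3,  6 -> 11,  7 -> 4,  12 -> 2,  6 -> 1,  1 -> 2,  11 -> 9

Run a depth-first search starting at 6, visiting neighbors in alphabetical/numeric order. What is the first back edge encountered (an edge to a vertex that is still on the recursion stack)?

11->9

DFS from 6 (visiting neighbors in alphabetical/numeric order); mark gray on enter, black on exit:
6 gray
  1 gray
    2 gray
      9 gray
        4 gray
          11 gray
            11→9: 9 is gray → back edge
First back edge: 11 → 9.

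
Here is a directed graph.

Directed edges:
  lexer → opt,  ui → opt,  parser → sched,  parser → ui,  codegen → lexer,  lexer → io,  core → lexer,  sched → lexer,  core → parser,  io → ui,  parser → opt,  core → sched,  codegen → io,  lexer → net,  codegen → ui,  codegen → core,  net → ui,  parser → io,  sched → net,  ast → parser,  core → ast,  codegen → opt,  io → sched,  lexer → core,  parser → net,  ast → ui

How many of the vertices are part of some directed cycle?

A vertex is on a directed cycle iff it belongs to a strongly connected component of size ≥ 2 (or has a self-loop).
The vertices on cycles are {io, ast, core, lexer, sched, parser} — 6 in total.

6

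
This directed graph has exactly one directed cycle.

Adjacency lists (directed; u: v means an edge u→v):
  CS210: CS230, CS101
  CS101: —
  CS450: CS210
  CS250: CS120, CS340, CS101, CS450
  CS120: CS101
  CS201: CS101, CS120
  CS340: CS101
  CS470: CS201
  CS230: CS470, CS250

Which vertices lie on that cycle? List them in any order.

CS210, CS230, CS250, CS450

DFS with gray/black marking from CS230:
CS230 gray
  CS470 gray
    CS201 gray
      CS101 gray
      CS101 black
      CS120 gray
        CS120→CS101: CS101 black — skip
      CS120 black
    CS201 black
  CS470 black
  CS250 gray
    CS250→CS120: CS120 black — skip
    CS340 gray
      CS340→CS101: CS101 black — skip
    CS340 black
    CS250→CS101: CS101 black — skip
    CS450 gray
      CS210 gray
        CS210→CS230: CS230 is gray → back edge
Back edge closes the cycle CS230 → CS250 → CS450 → CS210 → CS230; its vertices are {CS210, CS230, CS250, CS450}.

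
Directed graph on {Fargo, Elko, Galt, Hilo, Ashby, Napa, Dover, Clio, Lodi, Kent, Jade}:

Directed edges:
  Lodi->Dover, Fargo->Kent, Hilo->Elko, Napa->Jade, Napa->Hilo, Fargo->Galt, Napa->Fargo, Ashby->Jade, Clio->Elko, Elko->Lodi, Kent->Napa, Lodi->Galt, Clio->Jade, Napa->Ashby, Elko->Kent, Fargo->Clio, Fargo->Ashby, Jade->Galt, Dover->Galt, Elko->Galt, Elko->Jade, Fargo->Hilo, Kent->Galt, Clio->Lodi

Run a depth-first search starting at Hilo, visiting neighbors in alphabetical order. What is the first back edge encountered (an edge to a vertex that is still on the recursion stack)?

DFS from Hilo (visiting neighbors in alphabetical order); mark gray on enter, black on exit:
Hilo gray
  Elko gray
    Galt gray
    Galt black
    Jade gray
      Jade→Galt: Galt black — skip
    Jade black
    Kent gray
      Kent→Galt: Galt black — skip
      Napa gray
        Ashby gray
          Ashby→Jade: Jade black — skip
        Ashby black
        Fargo gray
          Fargo→Ashby: Ashby black — skip
          Clio gray
            Clio→Elko: Elko is gray → back edge
First back edge: Clio → Elko.

Clio->Elko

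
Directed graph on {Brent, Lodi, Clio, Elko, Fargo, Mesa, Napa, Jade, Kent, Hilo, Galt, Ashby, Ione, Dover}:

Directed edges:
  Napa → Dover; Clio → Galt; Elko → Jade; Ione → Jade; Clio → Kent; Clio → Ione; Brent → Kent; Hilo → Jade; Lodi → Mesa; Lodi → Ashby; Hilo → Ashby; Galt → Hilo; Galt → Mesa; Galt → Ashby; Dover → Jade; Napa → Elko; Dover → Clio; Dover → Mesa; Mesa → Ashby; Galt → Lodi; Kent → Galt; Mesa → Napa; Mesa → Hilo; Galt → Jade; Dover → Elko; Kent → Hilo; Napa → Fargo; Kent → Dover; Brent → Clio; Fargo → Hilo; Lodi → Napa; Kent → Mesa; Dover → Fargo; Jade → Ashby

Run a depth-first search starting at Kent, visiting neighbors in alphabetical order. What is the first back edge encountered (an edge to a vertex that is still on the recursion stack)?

DFS from Kent (visiting neighbors in alphabetical order); mark gray on enter, black on exit:
Kent gray
  Dover gray
    Clio gray
      Galt gray
        Ashby gray
        Ashby black
        Hilo gray
          Hilo→Ashby: Ashby black — skip
          Jade gray
            Jade→Ashby: Ashby black — skip
          Jade black
        Hilo black
        Galt→Jade: Jade black — skip
        Lodi gray
          Lodi→Ashby: Ashby black — skip
          Mesa gray
            Mesa→Ashby: Ashby black — skip
            Mesa→Hilo: Hilo black — skip
            Napa gray
              Napa→Dover: Dover is gray → back edge
First back edge: Napa → Dover.

Napa→Dover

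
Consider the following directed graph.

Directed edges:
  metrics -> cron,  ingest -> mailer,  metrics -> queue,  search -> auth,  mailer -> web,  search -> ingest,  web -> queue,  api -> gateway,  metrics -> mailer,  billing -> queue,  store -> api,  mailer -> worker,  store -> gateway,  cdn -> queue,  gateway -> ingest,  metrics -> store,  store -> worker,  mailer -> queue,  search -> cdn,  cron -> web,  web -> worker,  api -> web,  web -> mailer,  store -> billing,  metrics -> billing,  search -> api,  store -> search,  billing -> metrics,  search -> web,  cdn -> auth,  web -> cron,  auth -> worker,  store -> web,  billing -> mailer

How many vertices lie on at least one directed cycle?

A vertex is on a directed cycle iff it belongs to a strongly connected component of size ≥ 2 (or has a self-loop).
The vertices on cycles are {web, cron, store, mailer, billing, metrics} — 6 in total.

6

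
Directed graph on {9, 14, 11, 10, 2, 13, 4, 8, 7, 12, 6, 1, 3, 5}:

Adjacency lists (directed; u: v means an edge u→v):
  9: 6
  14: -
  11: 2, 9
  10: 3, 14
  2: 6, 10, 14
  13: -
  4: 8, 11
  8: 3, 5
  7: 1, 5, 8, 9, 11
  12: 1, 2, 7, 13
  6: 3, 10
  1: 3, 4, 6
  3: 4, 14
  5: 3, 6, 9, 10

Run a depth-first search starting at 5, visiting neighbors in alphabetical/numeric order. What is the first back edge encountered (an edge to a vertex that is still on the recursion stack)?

DFS from 5 (visiting neighbors in alphabetical/numeric order); mark gray on enter, black on exit:
5 gray
  3 gray
    4 gray
      8 gray
        8→3: 3 is gray → back edge
First back edge: 8 → 3.

8→3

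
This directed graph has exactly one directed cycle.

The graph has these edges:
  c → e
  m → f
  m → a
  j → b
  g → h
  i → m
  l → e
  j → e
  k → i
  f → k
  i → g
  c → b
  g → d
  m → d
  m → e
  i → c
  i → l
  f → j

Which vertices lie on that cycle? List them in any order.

f, i, k, m

DFS with gray/black marking from i:
i gray
  g gray
    h gray
    h black
    d gray
    d black
  g black
  l gray
    e gray
    e black
  l black
  m gray
    a gray
    a black
    m→d: d black — skip
    m→e: e black — skip
    f gray
      k gray
        k→i: i is gray → back edge
Back edge closes the cycle i → m → f → k → i; its vertices are {f, i, k, m}.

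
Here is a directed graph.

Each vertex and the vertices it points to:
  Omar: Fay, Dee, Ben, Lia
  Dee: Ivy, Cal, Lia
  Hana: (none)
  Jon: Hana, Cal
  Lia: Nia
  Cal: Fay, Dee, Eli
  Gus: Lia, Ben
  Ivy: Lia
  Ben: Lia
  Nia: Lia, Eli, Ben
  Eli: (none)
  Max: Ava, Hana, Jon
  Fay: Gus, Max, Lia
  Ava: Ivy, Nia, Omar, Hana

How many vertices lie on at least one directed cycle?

A vertex is on a directed cycle iff it belongs to a strongly connected component of size ≥ 2 (or has a self-loop).
The vertices on cycles are {Ava, Ben, Cal, Dee, Fay, Jon, Lia, Max, Nia, Omar} — 10 in total.

10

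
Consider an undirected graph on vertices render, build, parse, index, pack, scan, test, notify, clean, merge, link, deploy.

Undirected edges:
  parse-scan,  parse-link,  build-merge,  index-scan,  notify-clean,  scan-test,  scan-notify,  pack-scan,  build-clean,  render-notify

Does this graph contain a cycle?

No

DFS, tracking each vertex's parent; an edge to a visited non-parent vertex closes a cycle.
Start from build:
visit build (parent –)
  visit clean (parent build)
    visit notify (parent clean)
      visit render (parent notify)
        render–notify: parent, skip
      visit scan (parent notify)
        visit pack (parent scan)
          pack–scan: parent, skip
        visit index (parent scan)
          index–scan: parent, skip
        visit parse (parent scan)
          visit link (parent parse)
            link–parse: parent, skip
          parse–scan: parent, skip
        visit test (parent scan)
          test–scan: parent, skip
        scan–notify: parent, skip
      notify–clean: parent, skip
    clean–build: parent, skip
  visit merge (parent build)
    merge–build: parent, skip
visit deploy (parent –)
No non-parent visited neighbor found — the graph is a forest.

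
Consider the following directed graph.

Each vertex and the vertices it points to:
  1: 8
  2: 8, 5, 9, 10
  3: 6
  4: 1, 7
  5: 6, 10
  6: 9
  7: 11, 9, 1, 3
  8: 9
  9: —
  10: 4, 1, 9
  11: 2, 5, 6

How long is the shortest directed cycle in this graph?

5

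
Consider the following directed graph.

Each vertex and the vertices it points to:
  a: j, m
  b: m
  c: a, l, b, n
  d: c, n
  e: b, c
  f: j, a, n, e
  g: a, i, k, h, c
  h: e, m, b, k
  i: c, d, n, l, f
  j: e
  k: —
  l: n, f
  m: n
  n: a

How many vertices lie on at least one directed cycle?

A vertex is on a directed cycle iff it belongs to a strongly connected component of size ≥ 2 (or has a self-loop).
The vertices on cycles are {a, b, c, e, f, j, l, m, n} — 9 in total.

9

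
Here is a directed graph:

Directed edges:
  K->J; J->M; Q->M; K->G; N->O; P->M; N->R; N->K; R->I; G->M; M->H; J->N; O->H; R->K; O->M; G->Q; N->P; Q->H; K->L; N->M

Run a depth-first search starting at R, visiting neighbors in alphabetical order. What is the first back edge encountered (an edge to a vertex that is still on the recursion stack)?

DFS from R (visiting neighbors in alphabetical order); mark gray on enter, black on exit:
R gray
  I gray
  I black
  K gray
    G gray
      M gray
        H gray
        H black
      M black
      Q gray
        Q→H: H black — skip
        Q→M: M black — skip
      Q black
    G black
    J gray
      J→M: M black — skip
      N gray
        N→K: K is gray → back edge
First back edge: N → K.

N→K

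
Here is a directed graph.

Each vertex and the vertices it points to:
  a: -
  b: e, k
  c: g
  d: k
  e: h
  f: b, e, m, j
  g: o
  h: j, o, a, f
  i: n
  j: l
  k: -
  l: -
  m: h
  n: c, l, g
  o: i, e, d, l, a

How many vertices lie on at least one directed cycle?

10

A vertex is on a directed cycle iff it belongs to a strongly connected component of size ≥ 2 (or has a self-loop).
The vertices on cycles are {b, c, e, f, g, h, i, m, n, o} — 10 in total.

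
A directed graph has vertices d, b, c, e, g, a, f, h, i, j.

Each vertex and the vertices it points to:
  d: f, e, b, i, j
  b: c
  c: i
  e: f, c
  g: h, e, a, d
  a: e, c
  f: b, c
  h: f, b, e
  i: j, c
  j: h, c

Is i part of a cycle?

Yes

i is on a cycle iff i can reach itself via ≥1 edge.
i → c → i — yes.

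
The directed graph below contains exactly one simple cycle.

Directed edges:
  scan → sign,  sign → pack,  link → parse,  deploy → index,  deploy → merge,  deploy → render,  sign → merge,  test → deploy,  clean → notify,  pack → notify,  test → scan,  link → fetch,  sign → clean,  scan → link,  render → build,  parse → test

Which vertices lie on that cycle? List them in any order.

DFS with gray/black marking from test:
test gray
  deploy gray
    merge gray
    merge black
    index gray
    index black
    render gray
      build gray
      build black
    render black
  deploy black
  scan gray
    sign gray
      pack gray
        notify gray
        notify black
      pack black
      clean gray
        clean→notify: notify black — skip
      clean black
      sign→merge: merge black — skip
    sign black
    link gray
      parse gray
        parse→test: test is gray → back edge
Back edge closes the cycle test → scan → link → parse → test; its vertices are {link, scan, test, parse}.

link, scan, test, parse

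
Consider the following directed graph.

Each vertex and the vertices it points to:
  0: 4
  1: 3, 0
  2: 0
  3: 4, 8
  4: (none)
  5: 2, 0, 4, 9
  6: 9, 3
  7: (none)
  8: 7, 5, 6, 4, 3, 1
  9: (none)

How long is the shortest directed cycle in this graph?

For each vertex v, BFS finds the shortest path from v back to v.
The shortest such closed walk is 3 → 8 → 3, length 2.

2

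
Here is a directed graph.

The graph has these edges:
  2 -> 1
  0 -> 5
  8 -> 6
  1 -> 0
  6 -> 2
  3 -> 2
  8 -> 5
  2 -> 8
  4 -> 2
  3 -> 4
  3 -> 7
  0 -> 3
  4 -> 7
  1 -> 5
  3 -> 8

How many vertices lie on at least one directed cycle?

A vertex is on a directed cycle iff it belongs to a strongly connected component of size ≥ 2 (or has a self-loop).
The vertices on cycles are {0, 1, 2, 3, 4, 6, 8} — 7 in total.

7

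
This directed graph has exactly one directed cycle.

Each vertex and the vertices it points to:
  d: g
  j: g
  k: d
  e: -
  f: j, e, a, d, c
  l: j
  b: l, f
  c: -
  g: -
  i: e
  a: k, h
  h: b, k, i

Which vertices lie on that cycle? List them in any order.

a, b, f, h

DFS with gray/black marking from a:
a gray
  k gray
    d gray
      g gray
      g black
    d black
  k black
  h gray
    b gray
      l gray
        j gray
          j→g: g black — skip
        j black
      l black
      f gray
        f→j: j black — skip
        e gray
        e black
        f→a: a is gray → back edge
Back edge closes the cycle a → h → b → f → a; its vertices are {a, b, f, h}.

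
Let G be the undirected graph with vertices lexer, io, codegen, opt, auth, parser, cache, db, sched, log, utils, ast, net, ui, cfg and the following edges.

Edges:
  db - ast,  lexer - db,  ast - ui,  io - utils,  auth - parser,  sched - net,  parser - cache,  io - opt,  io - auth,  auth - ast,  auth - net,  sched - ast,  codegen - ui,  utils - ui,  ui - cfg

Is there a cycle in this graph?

Yes

DFS, tracking each vertex's parent; an edge to a visited non-parent vertex closes a cycle.
Start from sched:
visit sched (parent –)
  visit net (parent sched)
    visit auth (parent net)
      visit parser (parent auth)
        parser–auth: parent, skip
        visit cache (parent parser)
          cache–parser: parent, skip
      visit ast (parent auth)
        ast–sched: sched visited and ≠ parent → cycle
Cycle: sched – net – auth – ast – sched.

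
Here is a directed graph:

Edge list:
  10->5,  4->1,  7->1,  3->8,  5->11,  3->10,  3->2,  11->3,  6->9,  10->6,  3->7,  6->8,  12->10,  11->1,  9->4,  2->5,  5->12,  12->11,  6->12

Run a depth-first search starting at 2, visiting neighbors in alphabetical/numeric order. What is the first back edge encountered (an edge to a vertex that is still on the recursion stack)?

DFS from 2 (visiting neighbors in alphabetical/numeric order); mark gray on enter, black on exit:
2 gray
  5 gray
    11 gray
      1 gray
      1 black
      3 gray
        3→2: 2 is gray → back edge
First back edge: 3 → 2.

3->2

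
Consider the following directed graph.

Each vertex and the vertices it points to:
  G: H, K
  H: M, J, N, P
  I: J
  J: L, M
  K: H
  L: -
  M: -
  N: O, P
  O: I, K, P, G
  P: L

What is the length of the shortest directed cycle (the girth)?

For each vertex v, BFS finds the shortest path from v back to v.
The shortest such closed walk is O → G → H → N → O, length 4.

4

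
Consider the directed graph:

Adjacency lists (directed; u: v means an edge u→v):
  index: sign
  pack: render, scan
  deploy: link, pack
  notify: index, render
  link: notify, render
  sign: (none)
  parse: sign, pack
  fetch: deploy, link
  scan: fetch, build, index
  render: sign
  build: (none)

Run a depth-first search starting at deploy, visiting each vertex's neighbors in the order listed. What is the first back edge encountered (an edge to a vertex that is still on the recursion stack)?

DFS from deploy (visiting each vertex's neighbors in the order listed); mark gray on enter, black on exit:
deploy gray
  link gray
    notify gray
      index gray
        sign gray
        sign black
      index black
      render gray
        render→sign: sign black — skip
      render black
    notify black
    link→render: render black — skip
  link black
  pack gray
    pack→render: render black — skip
    scan gray
      fetch gray
        fetch→deploy: deploy is gray → back edge
First back edge: fetch → deploy.

fetch→deploy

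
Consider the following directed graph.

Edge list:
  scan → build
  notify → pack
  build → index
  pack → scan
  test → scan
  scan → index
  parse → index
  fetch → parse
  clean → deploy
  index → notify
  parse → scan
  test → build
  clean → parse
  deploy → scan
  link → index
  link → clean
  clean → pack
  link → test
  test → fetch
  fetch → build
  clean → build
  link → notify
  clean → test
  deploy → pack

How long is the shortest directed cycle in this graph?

For each vertex v, BFS finds the shortest path from v back to v.
The shortest such closed walk is pack → scan → index → notify → pack, length 4.

4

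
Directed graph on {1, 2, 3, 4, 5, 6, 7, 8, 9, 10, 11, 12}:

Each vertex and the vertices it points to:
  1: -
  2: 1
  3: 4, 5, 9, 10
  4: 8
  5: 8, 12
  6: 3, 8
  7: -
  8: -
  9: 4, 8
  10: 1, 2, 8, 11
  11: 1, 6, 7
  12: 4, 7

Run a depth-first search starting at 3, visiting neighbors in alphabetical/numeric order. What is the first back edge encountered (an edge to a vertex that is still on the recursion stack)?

6->3

DFS from 3 (visiting neighbors in alphabetical/numeric order); mark gray on enter, black on exit:
3 gray
  4 gray
    8 gray
    8 black
  4 black
  5 gray
    5→8: 8 black — skip
    12 gray
      12→4: 4 black — skip
      7 gray
      7 black
    12 black
  5 black
  9 gray
    9→4: 4 black — skip
    9→8: 8 black — skip
  9 black
  10 gray
    1 gray
    1 black
    2 gray
      2→1: 1 black — skip
    2 black
    10→8: 8 black — skip
    11 gray
      11→1: 1 black — skip
      6 gray
        6→3: 3 is gray → back edge
First back edge: 6 → 3.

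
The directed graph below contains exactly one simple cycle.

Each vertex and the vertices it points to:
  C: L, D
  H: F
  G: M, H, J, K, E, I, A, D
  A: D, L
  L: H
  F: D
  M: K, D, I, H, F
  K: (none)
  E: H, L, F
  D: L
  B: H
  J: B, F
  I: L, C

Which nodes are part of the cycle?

DFS with gray/black marking from F:
F gray
  D gray
    L gray
      H gray
        H→F: F is gray → back edge
Back edge closes the cycle F → D → L → H → F; its vertices are {D, F, H, L}.

D, F, H, L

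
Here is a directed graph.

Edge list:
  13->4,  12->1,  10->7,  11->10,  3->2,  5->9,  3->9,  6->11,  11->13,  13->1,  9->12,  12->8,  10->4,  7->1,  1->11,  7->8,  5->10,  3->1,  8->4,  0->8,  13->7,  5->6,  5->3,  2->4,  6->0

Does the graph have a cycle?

Yes

DFS with white/gray/black marking, starting from 6:
6 gray
  11 gray
    10 gray
      4 gray
      4 black
      7 gray
        1 gray
          1→11: 11 is gray → back edge
Back edge found, so a cycle exists: 11 → 10 → 7 → 1 → 11.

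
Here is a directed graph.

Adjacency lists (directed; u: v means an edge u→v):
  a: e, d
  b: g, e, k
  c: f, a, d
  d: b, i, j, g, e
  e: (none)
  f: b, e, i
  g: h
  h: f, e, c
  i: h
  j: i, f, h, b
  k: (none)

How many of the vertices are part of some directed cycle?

9

A vertex is on a directed cycle iff it belongs to a strongly connected component of size ≥ 2 (or has a self-loop).
The vertices on cycles are {a, b, c, d, f, g, h, i, j} — 9 in total.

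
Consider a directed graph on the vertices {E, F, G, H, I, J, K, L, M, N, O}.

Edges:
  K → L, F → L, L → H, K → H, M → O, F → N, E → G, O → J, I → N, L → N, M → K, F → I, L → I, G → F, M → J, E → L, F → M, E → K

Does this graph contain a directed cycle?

DFS with white/gray/black marking, starting from L:
L gray
  I gray
    N gray
    N black
  I black
  H gray
  H black
  L→N: N black — skip
L black
E gray
  K gray
    K→L: L black — skip
    K→H: H black — skip
  K black
  G gray
    F gray
      M gray
        O gray
          J gray
          J black
        O black
        M→J: J black — skip
        M→K: K black — skip
      M black
      F→I: I black — skip
      F→L: L black — skip
      F→N: N black — skip
    F black
  G black
  E→L: L black — skip
E black
Every edge goes to a white or black vertex — no back edge, so the graph is acyclic.

No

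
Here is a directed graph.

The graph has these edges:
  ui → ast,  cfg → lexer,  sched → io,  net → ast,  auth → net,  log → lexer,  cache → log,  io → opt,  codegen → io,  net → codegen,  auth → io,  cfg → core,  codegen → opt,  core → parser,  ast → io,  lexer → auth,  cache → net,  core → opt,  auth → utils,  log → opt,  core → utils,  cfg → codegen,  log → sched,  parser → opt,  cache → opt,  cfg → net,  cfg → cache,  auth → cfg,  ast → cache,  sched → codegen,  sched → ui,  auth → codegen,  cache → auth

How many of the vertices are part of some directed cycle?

A vertex is on a directed cycle iff it belongs to a strongly connected component of size ≥ 2 (or has a self-loop).
The vertices on cycles are {ui, ast, cfg, log, net, auth, cache, lexer, sched} — 9 in total.

9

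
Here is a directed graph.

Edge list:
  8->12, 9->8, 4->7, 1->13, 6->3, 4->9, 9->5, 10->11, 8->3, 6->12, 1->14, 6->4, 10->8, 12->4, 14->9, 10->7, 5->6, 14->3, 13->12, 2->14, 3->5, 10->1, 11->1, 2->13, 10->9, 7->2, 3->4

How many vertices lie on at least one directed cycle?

11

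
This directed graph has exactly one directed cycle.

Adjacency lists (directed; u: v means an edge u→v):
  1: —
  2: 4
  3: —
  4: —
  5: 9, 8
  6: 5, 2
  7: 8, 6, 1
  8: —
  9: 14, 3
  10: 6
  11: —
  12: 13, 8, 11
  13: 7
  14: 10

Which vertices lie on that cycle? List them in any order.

5, 6, 9, 10, 14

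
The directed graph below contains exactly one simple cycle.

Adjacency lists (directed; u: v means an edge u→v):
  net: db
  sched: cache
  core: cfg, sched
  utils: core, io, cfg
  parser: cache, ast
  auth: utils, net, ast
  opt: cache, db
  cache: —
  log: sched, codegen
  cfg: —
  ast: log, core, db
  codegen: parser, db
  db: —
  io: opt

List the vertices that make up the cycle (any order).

ast, log, parser, codegen

DFS with gray/black marking from ast:
ast gray
  log gray
    sched gray
      cache gray
      cache black
    sched black
    codegen gray
      parser gray
        parser→cache: cache black — skip
        parser→ast: ast is gray → back edge
Back edge closes the cycle ast → log → codegen → parser → ast; its vertices are {ast, log, parser, codegen}.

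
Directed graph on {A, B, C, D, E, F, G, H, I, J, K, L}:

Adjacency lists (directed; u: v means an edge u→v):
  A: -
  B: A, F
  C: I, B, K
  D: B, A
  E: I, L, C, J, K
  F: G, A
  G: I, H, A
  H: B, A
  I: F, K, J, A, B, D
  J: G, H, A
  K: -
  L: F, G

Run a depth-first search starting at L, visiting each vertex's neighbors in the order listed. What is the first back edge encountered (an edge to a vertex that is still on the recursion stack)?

I->F

DFS from L (visiting each vertex's neighbors in the order listed); mark gray on enter, black on exit:
L gray
  F gray
    G gray
      I gray
        I→F: F is gray → back edge
First back edge: I → F.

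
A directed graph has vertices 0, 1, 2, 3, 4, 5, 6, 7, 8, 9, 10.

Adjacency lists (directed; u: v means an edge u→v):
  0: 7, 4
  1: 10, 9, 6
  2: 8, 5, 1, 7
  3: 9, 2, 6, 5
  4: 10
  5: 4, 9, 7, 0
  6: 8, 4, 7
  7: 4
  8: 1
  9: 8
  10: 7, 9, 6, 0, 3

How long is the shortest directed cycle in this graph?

For each vertex v, BFS finds the shortest path from v back to v.
The shortest such closed walk is 8 → 1 → 9 → 8, length 3.

3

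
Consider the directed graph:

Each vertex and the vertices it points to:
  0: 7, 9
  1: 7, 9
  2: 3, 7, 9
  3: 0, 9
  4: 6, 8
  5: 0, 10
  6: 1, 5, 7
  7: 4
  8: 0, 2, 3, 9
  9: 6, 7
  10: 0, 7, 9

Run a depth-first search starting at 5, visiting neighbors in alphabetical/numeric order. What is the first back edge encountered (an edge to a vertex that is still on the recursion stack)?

1→7

DFS from 5 (visiting neighbors in alphabetical/numeric order); mark gray on enter, black on exit:
5 gray
  0 gray
    7 gray
      4 gray
        6 gray
          1 gray
            1→7: 7 is gray → back edge
First back edge: 1 → 7.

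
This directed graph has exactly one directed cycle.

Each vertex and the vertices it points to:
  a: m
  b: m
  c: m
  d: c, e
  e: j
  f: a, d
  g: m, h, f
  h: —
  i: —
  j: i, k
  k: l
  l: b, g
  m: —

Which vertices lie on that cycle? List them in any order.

d, e, f, g, j, k, l

DFS with gray/black marking from l:
l gray
  b gray
    m gray
    m black
  b black
  g gray
    g→m: m black — skip
    h gray
    h black
    f gray
      a gray
        a→m: m black — skip
      a black
      d gray
        c gray
          c→m: m black — skip
        c black
        e gray
          j gray
            i gray
            i black
            k gray
              k→l: l is gray → back edge
Back edge closes the cycle l → g → f → d → e → j → k → l; its vertices are {d, e, f, g, j, k, l}.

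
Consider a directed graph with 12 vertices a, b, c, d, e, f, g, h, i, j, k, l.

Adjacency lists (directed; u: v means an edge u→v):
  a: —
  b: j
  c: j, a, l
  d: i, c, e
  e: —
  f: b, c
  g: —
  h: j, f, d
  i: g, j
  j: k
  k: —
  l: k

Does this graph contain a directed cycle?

No

DFS with white/gray/black marking, starting from g:
g gray
g black
a gray
a black
b gray
  j gray
    k gray
    k black
  j black
b black
c gray
  c→j: j black — skip
  c→a: a black — skip
  l gray
    l→k: k black — skip
  l black
c black
d gray
  i gray
    i→g: g black — skip
    i→j: j black — skip
  i black
  d→c: c black — skip
  e gray
  e black
d black
f gray
  f→b: b black — skip
  f→c: c black — skip
f black
h gray
  h→j: j black — skip
  h→f: f black — skip
  h→d: d black — skip
h black
Every edge goes to a white or black vertex — no back edge, so the graph is acyclic.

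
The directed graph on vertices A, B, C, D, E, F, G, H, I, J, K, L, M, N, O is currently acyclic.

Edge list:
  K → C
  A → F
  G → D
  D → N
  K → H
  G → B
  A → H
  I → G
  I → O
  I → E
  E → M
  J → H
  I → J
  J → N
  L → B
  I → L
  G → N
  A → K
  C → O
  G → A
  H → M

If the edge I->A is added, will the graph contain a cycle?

No

Adding I→A creates a cycle iff A can already reach I.
Explore from A: no path reaches I. The graph stays acyclic.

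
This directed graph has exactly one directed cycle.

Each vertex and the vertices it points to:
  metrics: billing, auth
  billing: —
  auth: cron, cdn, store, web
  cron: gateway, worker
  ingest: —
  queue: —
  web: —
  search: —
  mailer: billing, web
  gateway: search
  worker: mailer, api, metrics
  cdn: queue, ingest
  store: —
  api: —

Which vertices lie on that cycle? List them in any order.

auth, cron, worker, metrics

DFS with gray/black marking from metrics:
metrics gray
  billing gray
  billing black
  auth gray
    cron gray
      gateway gray
        search gray
        search black
      gateway black
      worker gray
        mailer gray
          mailer→billing: billing black — skip
          web gray
          web black
        mailer black
        api gray
        api black
        worker→metrics: metrics is gray → back edge
Back edge closes the cycle metrics → auth → cron → worker → metrics; its vertices are {auth, cron, worker, metrics}.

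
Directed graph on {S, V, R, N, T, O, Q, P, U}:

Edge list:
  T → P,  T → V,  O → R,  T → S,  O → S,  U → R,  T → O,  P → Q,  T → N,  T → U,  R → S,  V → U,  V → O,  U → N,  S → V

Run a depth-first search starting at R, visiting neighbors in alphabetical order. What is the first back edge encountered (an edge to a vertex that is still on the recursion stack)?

O->R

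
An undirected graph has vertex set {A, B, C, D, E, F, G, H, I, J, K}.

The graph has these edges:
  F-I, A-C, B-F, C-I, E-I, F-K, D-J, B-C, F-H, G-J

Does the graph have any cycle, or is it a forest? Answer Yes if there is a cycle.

Yes

DFS, tracking each vertex's parent; an edge to a visited non-parent vertex closes a cycle.
Start from E:
visit E (parent –)
  visit I (parent E)
    visit C (parent I)
      C–I: parent, skip
      visit A (parent C)
        A–C: parent, skip
      visit B (parent C)
        B–C: parent, skip
        visit F (parent B)
          F–I: I visited and ≠ parent → cycle
Cycle: I – C – B – F – I.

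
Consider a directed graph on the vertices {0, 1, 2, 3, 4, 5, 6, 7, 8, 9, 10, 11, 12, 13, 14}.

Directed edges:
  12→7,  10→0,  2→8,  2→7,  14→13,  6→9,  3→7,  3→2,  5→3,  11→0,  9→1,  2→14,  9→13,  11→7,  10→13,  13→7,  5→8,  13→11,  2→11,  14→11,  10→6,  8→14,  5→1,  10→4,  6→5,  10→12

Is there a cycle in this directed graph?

No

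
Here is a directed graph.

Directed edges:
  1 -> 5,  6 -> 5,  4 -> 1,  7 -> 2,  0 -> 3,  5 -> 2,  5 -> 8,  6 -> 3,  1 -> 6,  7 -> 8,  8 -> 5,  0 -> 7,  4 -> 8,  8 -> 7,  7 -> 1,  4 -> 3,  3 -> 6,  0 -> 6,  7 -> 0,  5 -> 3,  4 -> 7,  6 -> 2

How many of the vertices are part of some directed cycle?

7

A vertex is on a directed cycle iff it belongs to a strongly connected component of size ≥ 2 (or has a self-loop).
The vertices on cycles are {0, 1, 3, 5, 6, 7, 8} — 7 in total.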